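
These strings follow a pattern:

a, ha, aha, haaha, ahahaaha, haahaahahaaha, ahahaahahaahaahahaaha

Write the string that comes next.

This is a Fibonacci-style word recurrence s(k) = s(k−2)·s(k−1): e.g. a·ha = aha.
The next term joins haahaahahaaha and ahahaahahaahaahahaaha.

haahaahahaahaahahaahahaahaahahaaha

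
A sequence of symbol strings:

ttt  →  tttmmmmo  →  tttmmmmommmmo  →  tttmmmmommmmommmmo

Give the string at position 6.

Every step adds mmmmo to the end: s(k+1) = s(k)·mmmmo.
From tttmmmmommmmommmmo, 2 further steps: tttmmmmommmmommmmo → tttmmmmommmmommmmommmmo → (answer).

tttmmmmommmmommmmommmmommmmo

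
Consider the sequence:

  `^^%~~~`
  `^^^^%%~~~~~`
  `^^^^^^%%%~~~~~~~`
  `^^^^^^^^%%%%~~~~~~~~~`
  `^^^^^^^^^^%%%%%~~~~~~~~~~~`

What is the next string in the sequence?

Each string has the form ^^{2n} %^{n} ~^{2n+1} (n = 1, 2, …).
At n = 6 the blocks have lengths 12, 6, 13.

^^^^^^^^^^^^%%%%%%~~~~~~~~~~~~~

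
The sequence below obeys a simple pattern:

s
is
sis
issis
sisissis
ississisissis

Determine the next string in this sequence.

sisissisississisissis

From term 3 onward, concatenate the second-to-last term with the last: s·is = sis, is·sis = issis, …
The next term joins sisissis and ississisissis.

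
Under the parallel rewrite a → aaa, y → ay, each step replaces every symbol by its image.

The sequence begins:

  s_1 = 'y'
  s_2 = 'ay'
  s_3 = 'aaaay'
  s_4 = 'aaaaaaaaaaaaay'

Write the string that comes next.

aaaaaaaaaaaaaaaaaaaaaaaaaaaaaaaaaaaaaaaay

φ(aaaaaaaaaaaaay) expands symbol-by-symbol to aaa aaa aaa aaa aaa aaa aaa aaa aaa aaa aaa aaa aaa ay; joining the 14 pieces gives the next term.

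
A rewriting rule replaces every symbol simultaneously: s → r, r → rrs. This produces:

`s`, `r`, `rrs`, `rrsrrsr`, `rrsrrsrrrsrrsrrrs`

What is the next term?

rrsrrsrrrsrrsrrrsrrsrrsrrrsrrsrrrsrrsrrsr

Replace each of the 17 characters of rrsrrsrrrsrrsrrrs in place — rrs rrs r rrs rrs r rrs rrs rrs r rrs rrs r rrs rrs rrs r — and concatenate.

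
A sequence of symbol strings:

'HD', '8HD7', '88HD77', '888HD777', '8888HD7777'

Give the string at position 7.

Every step adds 8 to the front and 7 to the end of the previous string.
From 8888HD7777, 2 further steps: 8888HD7777 → 88888HD77777 → (answer).

888888HD777777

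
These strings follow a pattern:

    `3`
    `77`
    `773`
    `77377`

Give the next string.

From term 3 onward, concatenate the last term with the second-to-last: 77·3 = 773, 773·77 = 77377, …
Continuing: 77377 · 773 gives term 5.

77377773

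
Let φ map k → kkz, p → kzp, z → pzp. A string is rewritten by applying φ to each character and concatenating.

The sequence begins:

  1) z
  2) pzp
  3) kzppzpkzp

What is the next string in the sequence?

Rewriting each symbol of kzppzpkzp: k→kkz, z→pzp, p→kzp, p→kzp, z→pzp, p→kzp, k→kkz, z→pzp, p→kzp, which concatenates to kkz pzp kzp kzp pzp kzp kkz pzp kzp.

kkzpzpkzpkzppzpkzpkkzpzpkzp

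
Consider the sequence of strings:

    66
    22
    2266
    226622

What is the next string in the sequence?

2266222266

From term 3 onward, concatenate the last term with the second-to-last: 22·66 = 2266, 2266·22 = 226622, …
So term 5 is 226622·2266.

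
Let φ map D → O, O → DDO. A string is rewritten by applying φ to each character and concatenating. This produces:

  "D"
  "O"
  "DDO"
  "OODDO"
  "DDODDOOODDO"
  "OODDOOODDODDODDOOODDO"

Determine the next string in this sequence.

DDODDOOODDODDODDOOODDOOODDOOODDODDODDOOODDO

Replace each of the 21 characters of OODDOOODDODDODDOOODDO in place — DDO DDO O O DDO DDO DDO O O DDO O O DDO O O DDO DDO DDO O O DDO — and concatenate.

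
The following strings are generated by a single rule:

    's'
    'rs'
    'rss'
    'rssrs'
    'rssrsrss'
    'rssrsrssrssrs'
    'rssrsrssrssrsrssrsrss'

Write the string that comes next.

From term 3 onward, concatenate the last term with the second-to-last: rs·s = rss, rss·rs = rssrs, …
So term 8 is rssrsrssrssrsrssrsrss·rssrsrssrssrs.

rssrsrssrssrsrssrsrssrssrsrssrssrs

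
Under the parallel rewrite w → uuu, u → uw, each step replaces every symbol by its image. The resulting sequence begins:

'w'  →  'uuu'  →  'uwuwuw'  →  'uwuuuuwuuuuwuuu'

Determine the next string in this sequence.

Rewriting the 15 symbols of uwuuuuwuuuuwuuu one by one yields uw uuu uw uw uw uw uuu uw uw uw uw uuu uw uw uw; concatenated:

uwuuuuwuwuwuwuuuuwuwuwuwuuuuwuwuw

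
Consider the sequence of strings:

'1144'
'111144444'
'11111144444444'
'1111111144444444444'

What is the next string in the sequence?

111111111144444444444444

Term n consists of 2n 1's, followed by 3n-1 4's (n = 1, 2, …).
At n = 5 the blocks have lengths 10, 14.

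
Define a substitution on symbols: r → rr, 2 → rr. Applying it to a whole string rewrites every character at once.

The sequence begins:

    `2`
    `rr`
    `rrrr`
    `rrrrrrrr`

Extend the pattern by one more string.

rrrrrrrrrrrrrrrr

Rewriting each symbol of rrrrrrrr: r→rr, r→rr, r→rr, r→rr, r→rr, r→rr, r→rr, r→rr, which concatenates to rr rr rr rr rr rr rr rr.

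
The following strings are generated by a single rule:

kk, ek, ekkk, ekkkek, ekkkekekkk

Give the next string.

ekkkekekkkekkkek

This is a Fibonacci-style word recurrence s(k) = s(k−1)·s(k−2): e.g. ek·kk = ekkk.
Continuing: ekkkekekkk · ekkkek gives term 6.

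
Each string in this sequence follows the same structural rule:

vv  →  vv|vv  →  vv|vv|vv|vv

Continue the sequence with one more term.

s(k+1) = s(k)·|·s(k) — each term doubles the last with '|' between the halves.
Doubling vv|vv|vv|vv with '|' between the halves:

vv|vv|vv|vv|vv|vv|vv|vv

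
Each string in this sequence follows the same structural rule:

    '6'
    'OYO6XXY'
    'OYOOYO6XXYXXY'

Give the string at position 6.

Every step adds OYO to the front and XXY to the end of the previous string.
From OYOOYO6XXYXXY, 3 further steps: OYOOYO6XXYXXY → OYOOYOOYO6XXYXXYXXY → OYOOYOOYOOYO6XXYXXYXXYXXY → (answer).

OYOOYOOYOOYOOYO6XXYXXYXXYXXYXXY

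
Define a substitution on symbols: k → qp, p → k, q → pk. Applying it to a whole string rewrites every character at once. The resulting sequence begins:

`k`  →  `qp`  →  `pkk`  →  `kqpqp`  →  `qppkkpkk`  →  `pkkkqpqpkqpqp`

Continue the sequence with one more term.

kqpqpqppkkpkkqppkkpkk

Applying the rule to each of the 13 symbols of pkkkqpqpkqpqp gives the pieces k qp qp qp pk k pk k qp pk k pk k, which concatenate to the answer.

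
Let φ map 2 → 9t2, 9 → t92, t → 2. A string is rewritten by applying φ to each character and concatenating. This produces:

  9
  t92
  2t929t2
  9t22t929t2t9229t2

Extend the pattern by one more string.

t9229t29t22t929t2t9229t22t929t29t2t9229t2

φ(9t22t929t2t9229t2) expands symbol-by-symbol to t92 2 9t2 9t2 2 t92 9t2 t92 2 9t2 2 t92 9t2 9t2 t92 2 9t2; joining the 17 pieces gives the next term.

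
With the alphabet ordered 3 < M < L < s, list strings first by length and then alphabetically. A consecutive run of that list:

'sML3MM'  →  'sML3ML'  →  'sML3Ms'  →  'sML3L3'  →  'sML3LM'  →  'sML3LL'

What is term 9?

Advancing 3 positions from sML3LL through sML3LL → sML3Ls → sML3s3 reaches term 9.

sML3sM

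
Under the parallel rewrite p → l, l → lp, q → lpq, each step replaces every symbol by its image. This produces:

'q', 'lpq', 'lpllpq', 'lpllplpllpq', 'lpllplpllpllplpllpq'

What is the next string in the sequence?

Rewriting the 19 symbols of lpllplpllpllplpllpq one by one yields lp l lp lp l lp l lp lp l lp lp l lp l lp lp l lpq; concatenated:

lpllplpllpllplpllplpllpllplpllpq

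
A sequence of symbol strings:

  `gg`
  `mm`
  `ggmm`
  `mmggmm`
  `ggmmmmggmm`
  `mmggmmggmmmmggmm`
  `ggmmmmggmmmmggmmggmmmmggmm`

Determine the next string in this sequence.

mmggmmggmmmmggmmggmmmmggmmmmggmmggmmmmggmm

From term 3 onward, concatenate the second-to-last term with the last: gg·mm = ggmm, mm·ggmm = mmggmm, …
Continuing: mmggmmggmmmmggmm · ggmmmmggmmmmggmmggmmmmggmm gives term 8.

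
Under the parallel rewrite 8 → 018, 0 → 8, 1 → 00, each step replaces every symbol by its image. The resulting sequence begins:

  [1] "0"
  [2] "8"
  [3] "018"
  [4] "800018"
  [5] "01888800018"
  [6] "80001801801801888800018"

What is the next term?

0188880001880001880001880001801801801888800018

φ(80001801801801888800018) expands symbol-by-symbol to 018 8 8 8 00 018 8 00 018 8 00 018 8 00 018 018 018 018 8 8 8 00 018; joining the 23 pieces gives the next term.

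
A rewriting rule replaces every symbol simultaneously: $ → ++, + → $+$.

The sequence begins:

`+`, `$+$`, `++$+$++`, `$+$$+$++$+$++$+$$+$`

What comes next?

Applying the rule to each of the 19 symbols of $+$$+$++$+$++$+$$+$ gives the pieces ++ $+$ ++ ++ $+$ ++ $+$ $+$ ++ $+$ ++ $+$ $+$ ++ $+$ ++ ++ $+$ ++, which concatenate to the answer.

++$+$++++$+$++$+$$+$++$+$++$+$$+$++$+$++++$+$++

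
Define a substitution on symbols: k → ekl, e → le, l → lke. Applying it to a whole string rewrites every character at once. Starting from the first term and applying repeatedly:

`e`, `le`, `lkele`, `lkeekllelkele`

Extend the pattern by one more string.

Replace each of the 13 characters of lkeekllelkele in place — lke ekl le le ekl lke lke le lke ekl le lke le — and concatenate.

lkeeklleleekllkelkelelkeekllelkele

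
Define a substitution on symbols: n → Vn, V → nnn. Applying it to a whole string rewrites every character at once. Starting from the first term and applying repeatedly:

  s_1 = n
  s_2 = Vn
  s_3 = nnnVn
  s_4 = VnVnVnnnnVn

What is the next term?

Expanding VnVnVnnnnVn: V→nnn, n→Vn, V→nnn, n→Vn, V→nnn, n→Vn, n→Vn, n→Vn, n→Vn, V→nnn, n→Vn. Concatenated: nnn Vn nnn Vn nnn Vn Vn Vn Vn nnn Vn.

nnnVnnnnVnnnnVnVnVnVnnnnVn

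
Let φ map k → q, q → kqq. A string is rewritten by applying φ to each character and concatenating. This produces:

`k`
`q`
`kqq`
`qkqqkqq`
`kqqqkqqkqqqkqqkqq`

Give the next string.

φ(kqqqkqqkqqqkqqkqq) expands symbol-by-symbol to q kqq kqq kqq q kqq kqq q kqq kqq kqq q kqq kqq q kqq kqq; joining the 17 pieces gives the next term.

qkqqkqqkqqqkqqkqqqkqqkqqkqqqkqqkqqqkqqkqq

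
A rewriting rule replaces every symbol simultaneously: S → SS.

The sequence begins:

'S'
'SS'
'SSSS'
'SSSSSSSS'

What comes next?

SSSSSSSSSSSSSSSS

Apply φ to SSSSSSSS symbol by symbol: S→SS, S→SS, S→SS, S→SS, S→SS, S→SS, S→SS, S→SS; joined: SS SS SS SS SS SS SS SS.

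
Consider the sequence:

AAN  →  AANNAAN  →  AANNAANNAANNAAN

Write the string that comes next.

s(k+1) = s(k)·N·s(k) — each term doubles the last with 'N' between the halves.
Doubling AANNAANNAANNAAN with 'N' between the halves:

AANNAANNAANNAANNAANNAANNAANNAAN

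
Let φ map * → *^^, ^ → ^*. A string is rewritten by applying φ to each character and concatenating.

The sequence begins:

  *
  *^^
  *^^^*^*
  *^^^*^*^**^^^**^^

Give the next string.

*^^^*^*^**^^^**^^^**^^*^^^*^*^**^^*^^^*^*

Applying the rule to each of the 17 symbols of *^^^*^*^**^^^**^^ gives the pieces *^^ ^* ^* ^* *^^ ^* *^^ ^* *^^ *^^ ^* ^* ^* *^^ *^^ ^* ^*, which concatenate to the answer.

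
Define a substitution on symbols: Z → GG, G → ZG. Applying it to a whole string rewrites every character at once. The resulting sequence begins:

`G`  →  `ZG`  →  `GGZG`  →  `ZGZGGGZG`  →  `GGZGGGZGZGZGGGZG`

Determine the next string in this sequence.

Rewriting the 16 symbols of GGZGGGZGZGZGGGZG one by one yields ZG ZG GG ZG ZG ZG GG ZG GG ZG GG ZG ZG ZG GG ZG; concatenated:

ZGZGGGZGZGZGGGZGGGZGGGZGZGZGGGZG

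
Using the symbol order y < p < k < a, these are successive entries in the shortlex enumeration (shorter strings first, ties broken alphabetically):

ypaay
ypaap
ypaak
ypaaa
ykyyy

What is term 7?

Continuing the enumeration 2 steps past ykyyy: ykyyy → ykyyp → (answer).

ykyyk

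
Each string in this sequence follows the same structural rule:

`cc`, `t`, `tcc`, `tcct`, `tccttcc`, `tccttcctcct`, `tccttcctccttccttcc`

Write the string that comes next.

From term 3 onward, concatenate the last term with the second-to-last: t·cc = tcc, tcc·t = tcct, …
The next term joins tccttcctccttccttcc and tccttcctcct.

tccttcctccttccttcctccttcctcct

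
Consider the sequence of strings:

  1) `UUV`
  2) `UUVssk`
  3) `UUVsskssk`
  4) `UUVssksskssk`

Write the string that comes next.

UUVsskssksskssk

Every step adds ssk to the end: s(k+1) = s(k)·ssk.
So the next term is UUVssksskssk·ssk.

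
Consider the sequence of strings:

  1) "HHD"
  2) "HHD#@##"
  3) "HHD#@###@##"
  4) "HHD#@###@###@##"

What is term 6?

HHD#@###@###@###@###@##

Every step adds #@## to the end: s(k+1) = s(k)·#@##.
From HHD#@###@###@##, 2 further steps: HHD#@###@###@## → HHD#@###@###@###@## → (answer).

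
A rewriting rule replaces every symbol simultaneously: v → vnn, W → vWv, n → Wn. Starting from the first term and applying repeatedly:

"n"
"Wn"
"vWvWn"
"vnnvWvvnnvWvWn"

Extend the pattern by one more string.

vnnWnWnvnnvWvvnnvnnWnWnvnnvWvvnnvWvWn

Replace each of the 14 characters of vnnvWvvnnvWvWn in place — vnn Wn Wn vnn vWv vnn vnn Wn Wn vnn vWv vnn vWv Wn — and concatenate.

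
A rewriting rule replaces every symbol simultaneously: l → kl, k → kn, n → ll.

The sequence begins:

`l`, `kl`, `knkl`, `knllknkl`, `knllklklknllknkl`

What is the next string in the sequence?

φ(knllklklknllknkl) expands symbol-by-symbol to kn ll kl kl kn kl kn kl kn ll kl kl kn ll kn kl; joining the 16 pieces gives the next term.

knllklklknklknklknllklklknllknkl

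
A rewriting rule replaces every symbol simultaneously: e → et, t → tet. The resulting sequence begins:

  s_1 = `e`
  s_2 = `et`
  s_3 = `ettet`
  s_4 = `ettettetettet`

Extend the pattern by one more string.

Applying the rule to each of the 13 symbols of ettettetettet gives the pieces et tet tet et tet tet et tet et tet tet et tet, which concatenate to the answer.

ettettetettettetettetettettetettet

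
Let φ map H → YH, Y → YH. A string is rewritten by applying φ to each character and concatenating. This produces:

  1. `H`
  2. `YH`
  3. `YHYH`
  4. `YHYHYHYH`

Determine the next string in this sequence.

YHYHYHYHYHYHYHYH

Apply φ to YHYHYHYH symbol by symbol: Y→YH, H→YH, Y→YH, H→YH, Y→YH, H→YH, Y→YH, H→YH; joined: YH YH YH YH YH YH YH YH.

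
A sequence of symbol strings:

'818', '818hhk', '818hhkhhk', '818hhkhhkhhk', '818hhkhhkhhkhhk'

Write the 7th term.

Each term is the previous one with hhk appended.
From 818hhkhhkhhkhhk, 2 further steps: 818hhkhhkhhkhhk → 818hhkhhkhhkhhkhhk → (answer).

818hhkhhkhhkhhkhhkhhk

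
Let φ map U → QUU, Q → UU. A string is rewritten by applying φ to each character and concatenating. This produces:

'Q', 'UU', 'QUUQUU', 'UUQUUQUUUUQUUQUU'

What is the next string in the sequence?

QUUQUUUUQUUQUUUUQUUQUUQUUQUUUUQUUQUUUUQUUQUU

φ(UUQUUQUUUUQUUQUU) expands symbol-by-symbol to QUU QUU UU QUU QUU UU QUU QUU QUU QUU UU QUU QUU UU QUU QUU; joining the 16 pieces gives the next term.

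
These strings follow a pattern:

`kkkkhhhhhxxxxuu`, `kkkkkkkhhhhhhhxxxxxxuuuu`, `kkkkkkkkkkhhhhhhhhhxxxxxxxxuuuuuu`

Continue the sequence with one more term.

kkkkkkkkkkkkkhhhhhhhhhhhxxxxxxxxxxuuuuuuuu

The n-th term is 3n-2 k's then 2n+1 h's then 2n x's then 2n-2 u's, where the shown terms are n = 2, 3, 4.
At n = 5 the blocks have lengths 13, 11, 10, 8.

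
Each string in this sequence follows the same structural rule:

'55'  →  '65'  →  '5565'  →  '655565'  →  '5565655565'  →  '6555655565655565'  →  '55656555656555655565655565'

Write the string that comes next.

From term 3 onward, concatenate the second-to-last term with the last: 55·65 = 5565, 65·5565 = 655565, …
The next term joins 6555655565655565 and 55656555656555655565655565.

655565556565556555656555656555655565655565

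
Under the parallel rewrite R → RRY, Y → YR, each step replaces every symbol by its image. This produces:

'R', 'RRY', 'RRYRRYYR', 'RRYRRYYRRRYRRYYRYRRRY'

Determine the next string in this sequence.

Rewriting the 21 symbols of RRYRRYYRRRYRRYYRYRRRY one by one yields RRY RRY YR RRY RRY YR YR RRY RRY RRY YR RRY RRY YR YR RRY YR RRY RRY RRY YR; concatenated:

RRYRRYYRRRYRRYYRYRRRYRRYRRYYRRRYRRYYRYRRRYYRRRYRRYRRYYR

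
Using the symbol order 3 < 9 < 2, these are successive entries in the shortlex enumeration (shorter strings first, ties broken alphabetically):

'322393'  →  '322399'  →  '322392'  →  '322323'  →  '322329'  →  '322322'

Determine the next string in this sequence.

Find the rightmost character of 322322 below 2, bump it to the next letter, and reset everything to its right to 3.

322933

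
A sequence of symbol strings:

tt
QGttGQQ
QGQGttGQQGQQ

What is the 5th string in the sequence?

QGQGQGQGttGQQGQQGQQGQQ

s(k+1) = QG·s(k)·GQQ, so each term gains QG as a prefix and GQQ as a suffix.
From QGQGttGQQGQQ, 2 further steps: QGQGttGQQGQQ → QGQGQGttGQQGQQGQQ → (answer).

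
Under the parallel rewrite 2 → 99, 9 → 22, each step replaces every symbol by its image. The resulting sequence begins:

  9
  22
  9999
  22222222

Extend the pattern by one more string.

9999999999999999

Expanding 22222222: 2→99, 2→99, 2→99, 2→99, 2→99, 2→99, 2→99, 2→99. Concatenated: 99 99 99 99 99 99 99 99.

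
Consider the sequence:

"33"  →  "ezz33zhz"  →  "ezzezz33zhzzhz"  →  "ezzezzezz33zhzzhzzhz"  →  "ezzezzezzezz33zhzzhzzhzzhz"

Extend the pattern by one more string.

Each term wraps the previous one in ezz on the left and zhz on the right.
Applying this once more to ezzezzezzezz33zhzzhzzhzzhz:

ezzezzezzezzezz33zhzzhzzhzzhzzhz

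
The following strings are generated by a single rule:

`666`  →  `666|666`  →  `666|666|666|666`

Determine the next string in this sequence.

666|666|666|666|666|666|666|666

Each string is two copies of the previous one joined by '|'.
So the next term is two copies of 666|666|666|666 with '|' between the halves.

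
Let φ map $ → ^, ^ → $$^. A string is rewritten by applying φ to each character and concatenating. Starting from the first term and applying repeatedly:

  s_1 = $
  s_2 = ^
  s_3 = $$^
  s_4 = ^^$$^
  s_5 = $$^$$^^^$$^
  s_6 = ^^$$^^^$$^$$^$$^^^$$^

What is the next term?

Applying the rule to each of the 21 symbols of ^^$$^^^$$^$$^$$^^^$$^ gives the pieces $$^ $$^ ^ ^ $$^ $$^ $$^ ^ ^ $$^ ^ ^ $$^ ^ ^ $$^ $$^ $$^ ^ ^ $$^, which concatenate to the answer.

$$^$$^^^$$^$$^$$^^^$$^^^$$^^^$$^$$^$$^^^$$^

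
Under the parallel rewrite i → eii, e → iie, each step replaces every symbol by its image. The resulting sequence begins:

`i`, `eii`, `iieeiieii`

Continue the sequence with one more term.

Apply φ to iieeiieii symbol by symbol: i→eii, i→eii, e→iie, e→iie, i→eii, i→eii, e→iie, i→eii, i→eii; joined: eii eii iie iie eii eii iie eii eii.

eiieiiiieiieeiieiiiieeiieii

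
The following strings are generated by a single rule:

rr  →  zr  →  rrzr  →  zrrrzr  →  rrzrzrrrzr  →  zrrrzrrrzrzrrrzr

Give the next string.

rrzrzrrrzrzrrrzrrrzrzrrrzr

Each term (from the third on) is the two preceding terms concatenated in order: term 3 = rr·zr = rrzr.
So term 7 is rrzrzrrrzr·zrrrzrrrzrzrrrzr.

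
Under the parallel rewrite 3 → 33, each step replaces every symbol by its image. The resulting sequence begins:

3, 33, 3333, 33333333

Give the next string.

Expanding 33333333: 3→33, 3→33, 3→33, 3→33, 3→33, 3→33, 3→33, 3→33. Concatenated: 33 33 33 33 33 33 33 33.

3333333333333333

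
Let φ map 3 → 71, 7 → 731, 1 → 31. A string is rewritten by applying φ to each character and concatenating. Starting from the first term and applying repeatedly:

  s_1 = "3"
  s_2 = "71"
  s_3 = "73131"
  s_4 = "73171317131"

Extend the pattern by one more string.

7317131731317131731317131

Expanding 73171317131: 7→731, 3→71, 1→31, 7→731, 1→31, 3→71, 1→31, 7→731, 1→31, 3→71, 1→31. Concatenated: 731 71 31 731 31 71 31 731 31 71 31.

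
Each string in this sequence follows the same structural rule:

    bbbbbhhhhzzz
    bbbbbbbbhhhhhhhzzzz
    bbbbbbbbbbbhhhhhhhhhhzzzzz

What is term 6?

bbbbbbbbbbbbbbbbbbbbhhhhhhhhhhhhhhhhhhhzzzzzzzz

Term n consists of 3n+2 b's, followed by 3n+1 h's, followed by n+2 z's (n = 1, 2, …).
At n = 6 the blocks have lengths 20, 19, 8.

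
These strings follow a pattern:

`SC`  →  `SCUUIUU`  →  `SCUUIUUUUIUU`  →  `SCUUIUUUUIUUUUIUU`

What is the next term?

Every step adds UUIUU to the end: s(k+1) = s(k)·UUIUU.
So the next term is SCUUIUUUUIUUUUIUU·UUIUU.

SCUUIUUUUIUUUUIUUUUIUU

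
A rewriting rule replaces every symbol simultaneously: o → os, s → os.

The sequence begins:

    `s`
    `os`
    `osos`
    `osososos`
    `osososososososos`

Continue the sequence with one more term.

osososososososososososososososos

φ(osososososososos) expands symbol-by-symbol to os os os os os os os os os os os os os os os os; joining the 16 pieces gives the next term.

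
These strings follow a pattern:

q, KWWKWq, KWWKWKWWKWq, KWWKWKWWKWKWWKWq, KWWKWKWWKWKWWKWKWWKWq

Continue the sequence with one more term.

Each term is the previous one with KWWKW prepended.
So the next term is KWWKW·KWWKWKWWKWKWWKWKWWKWq.

KWWKWKWWKWKWWKWKWWKWKWWKWq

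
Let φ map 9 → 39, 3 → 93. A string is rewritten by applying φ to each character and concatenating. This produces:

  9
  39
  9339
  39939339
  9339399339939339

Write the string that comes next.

Replace each of the 16 characters of 9339399339939339 in place — 39 93 93 39 93 39 39 93 93 39 39 93 39 93 93 39 — and concatenate.

39939339933939939339399339939339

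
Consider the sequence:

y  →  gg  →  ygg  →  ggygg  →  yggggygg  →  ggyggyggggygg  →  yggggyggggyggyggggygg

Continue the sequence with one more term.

ggyggyggggyggyggggyggggyggyggggygg

From term 3 onward, concatenate the second-to-last term with the last: y·gg = ygg, gg·ygg = ggygg, …
Continuing: ggyggyggggygg · yggggyggggyggyggggygg gives term 8.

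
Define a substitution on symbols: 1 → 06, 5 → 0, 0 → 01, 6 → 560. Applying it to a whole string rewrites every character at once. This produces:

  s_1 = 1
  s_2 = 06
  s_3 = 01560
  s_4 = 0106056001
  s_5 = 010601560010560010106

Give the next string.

01060156001060560010106010560010106010601560

Applying the rule to each of the 21 symbols of 010601560010560010106 gives the pieces 01 06 01 560 01 06 0 560 01 01 06 01 0 560 01 01 06 01 06 01 560, which concatenate to the answer.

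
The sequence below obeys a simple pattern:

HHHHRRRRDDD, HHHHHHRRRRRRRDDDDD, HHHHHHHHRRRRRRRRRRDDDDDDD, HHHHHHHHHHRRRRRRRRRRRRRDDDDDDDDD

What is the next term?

HHHHHHHHHHHHRRRRRRRRRRRRRRRRDDDDDDDDDDD

Reading off run lengths: H runs 4, 6, 8, 10; R runs 4, 7, 10, 13; D runs 3, 5, 7, 9 — each is linear in n (n = 1, 2, …).
Setting n = 5 gives 12, 16, 11 characters in each block.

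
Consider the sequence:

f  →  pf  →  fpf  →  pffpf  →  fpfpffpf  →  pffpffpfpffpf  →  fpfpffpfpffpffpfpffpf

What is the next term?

Each term (from the third on) is the two preceding terms concatenated in order: term 3 = f·pf = fpf.
Continuing: pffpffpfpffpf · fpfpffpfpffpffpfpffpf gives term 8.

pffpffpfpffpffpfpffpfpffpffpfpffpf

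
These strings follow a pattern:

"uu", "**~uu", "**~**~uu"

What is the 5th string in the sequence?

**~**~**~**~uu

The strings grow by a fixed prefix **~ each time.
From **~**~uu, 2 further steps: **~**~uu → **~**~**~uu → (answer).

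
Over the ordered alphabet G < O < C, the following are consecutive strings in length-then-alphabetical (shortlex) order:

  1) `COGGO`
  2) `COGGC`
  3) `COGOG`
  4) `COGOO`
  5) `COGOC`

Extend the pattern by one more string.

Find the rightmost character of COGOC below C, bump it to the next letter, and reset everything to its right to G.

COGCG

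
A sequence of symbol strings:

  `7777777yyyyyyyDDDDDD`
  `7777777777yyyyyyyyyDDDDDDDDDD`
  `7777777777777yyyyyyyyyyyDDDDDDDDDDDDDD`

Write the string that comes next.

Term n consists of 3n+1 7's, followed by 2n+3 y's, followed by 4n-2 D's, where the shown terms are n = 2, 3, 4.
Setting n = 5 gives 16, 13, 18 characters in each block.

7777777777777777yyyyyyyyyyyyyDDDDDDDDDDDDDDDDDD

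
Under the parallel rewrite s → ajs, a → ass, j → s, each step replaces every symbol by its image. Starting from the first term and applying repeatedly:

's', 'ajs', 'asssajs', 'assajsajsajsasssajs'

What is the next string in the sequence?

assajsajsasssajsasssajsasssajsassajsajsajsasssajs

Replace each of the 19 characters of assajsajsajsasssajs in place — ass ajs ajs ass s ajs ass s ajs ass s ajs ass ajs ajs ajs ass s ajs — and concatenate.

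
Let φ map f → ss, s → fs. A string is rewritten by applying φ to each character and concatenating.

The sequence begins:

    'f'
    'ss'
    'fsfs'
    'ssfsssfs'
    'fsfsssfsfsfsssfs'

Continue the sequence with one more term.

φ(fsfsssfsfsfsssfs) expands symbol-by-symbol to ss fs ss fs fs fs ss fs ss fs ss fs fs fs ss fs; joining the 16 pieces gives the next term.

ssfsssfsfsfsssfsssfsssfsfsfsssfs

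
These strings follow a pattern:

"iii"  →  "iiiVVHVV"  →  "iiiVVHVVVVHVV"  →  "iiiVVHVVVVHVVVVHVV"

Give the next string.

Each term is the previous one with VVHVV appended.
One more step from iiiVVHVVVVHVVVVHVV gives the answer.

iiiVVHVVVVHVVVVHVVVVHVV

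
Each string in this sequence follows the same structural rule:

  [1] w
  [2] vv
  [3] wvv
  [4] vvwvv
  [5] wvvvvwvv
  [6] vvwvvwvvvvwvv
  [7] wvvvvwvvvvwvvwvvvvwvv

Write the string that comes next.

vvwvvwvvvvwvvwvvvvwvvvvwvvwvvvvwvv

From term 3 onward, concatenate the second-to-last term with the last: w·vv = wvv, vv·wvv = vvwvv, …
The next term joins vvwvvwvvvvwvv and wvvvvwvvvvwvvwvvvvwvv.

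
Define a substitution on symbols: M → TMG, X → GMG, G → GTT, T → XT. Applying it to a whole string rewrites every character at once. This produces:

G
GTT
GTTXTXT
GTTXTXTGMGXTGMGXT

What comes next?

Rewriting the 17 symbols of GTTXTXTGMGXTGMGXT one by one yields GTT XT XT GMG XT GMG XT GTT TMG GTT GMG XT GTT TMG GTT GMG XT; concatenated:

GTTXTXTGMGXTGMGXTGTTTMGGTTGMGXTGTTTMGGTTGMGXT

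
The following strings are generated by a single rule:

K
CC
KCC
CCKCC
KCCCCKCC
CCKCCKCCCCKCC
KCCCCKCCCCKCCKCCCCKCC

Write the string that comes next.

CCKCCKCCCCKCCKCCCCKCCCCKCCKCCCCKCC

From term 3 onward, concatenate the second-to-last term with the last: K·CC = KCC, CC·KCC = CCKCC, …
So term 8 is CCKCCKCCCCKCC·KCCCCKCCCCKCCKCCCCKCC.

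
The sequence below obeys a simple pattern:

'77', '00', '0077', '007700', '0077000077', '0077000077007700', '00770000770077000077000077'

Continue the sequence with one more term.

007700007700770000770000770077000077007700

From term 3 onward, concatenate the last term with the second-to-last: 00·77 = 0077, 0077·00 = 007700, …
So term 8 is 00770000770077000077000077·0077000077007700.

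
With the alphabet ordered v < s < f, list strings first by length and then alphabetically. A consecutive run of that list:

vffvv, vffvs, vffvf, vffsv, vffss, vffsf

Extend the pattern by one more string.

vfffv

Find the rightmost character of vffsf below f, bump it to the next letter, and reset everything to its right to v.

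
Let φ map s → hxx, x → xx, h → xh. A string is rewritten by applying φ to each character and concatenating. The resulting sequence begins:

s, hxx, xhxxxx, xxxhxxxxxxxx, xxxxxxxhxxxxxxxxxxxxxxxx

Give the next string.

Replace each of the 24 characters of xxxxxxxhxxxxxxxxxxxxxxxx in place — xx xx xx xx xx xx xx xh xx xx xx xx xx xx xx xx xx xx xx xx xx xx xx xx — and concatenate.

xxxxxxxxxxxxxxxhxxxxxxxxxxxxxxxxxxxxxxxxxxxxxxxx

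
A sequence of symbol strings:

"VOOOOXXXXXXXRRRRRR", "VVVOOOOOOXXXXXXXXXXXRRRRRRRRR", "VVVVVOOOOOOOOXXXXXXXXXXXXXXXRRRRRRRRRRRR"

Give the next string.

The n-th term is 2n-1 V's then 2n+2 O's then 4n+3 X's then 3n+3 R's (n = 1, 2, …).
For the next term, n = 4, so the run lengths are 7, 10, 19, 15.

VVVVVVVOOOOOOOOOOXXXXXXXXXXXXXXXXXXXRRRRRRRRRRRRRRR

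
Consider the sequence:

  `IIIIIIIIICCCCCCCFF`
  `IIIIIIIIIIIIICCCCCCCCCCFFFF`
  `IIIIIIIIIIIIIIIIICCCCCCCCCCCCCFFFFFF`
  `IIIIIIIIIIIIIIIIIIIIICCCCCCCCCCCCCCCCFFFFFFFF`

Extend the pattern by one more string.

The n-th term is 4n+1 I's then 3n+1 C's then 2n-2 F's, where the shown terms are n = 2, 3, 4, 5.
Setting n = 6 gives 25, 19, 10 characters in each block.

IIIIIIIIIIIIIIIIIIIIIIIIICCCCCCCCCCCCCCCCCCCFFFFFFFFFF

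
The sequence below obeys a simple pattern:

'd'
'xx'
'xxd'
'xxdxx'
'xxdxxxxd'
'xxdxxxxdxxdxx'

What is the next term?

xxdxxxxdxxdxxxxdxxxxd

From term 3 onward, concatenate the last term with the second-to-last: xx·d = xxd, xxd·xx = xxdxx, …
The next term joins xxdxxxxdxxdxx and xxdxxxxd.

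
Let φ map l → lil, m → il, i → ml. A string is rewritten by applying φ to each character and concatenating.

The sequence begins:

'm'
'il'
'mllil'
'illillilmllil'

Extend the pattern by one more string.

Rewriting the 13 symbols of illillilmllil one by one yields ml lil lil ml lil lil ml lil il lil lil ml lil; concatenated:

mllillilmllillilmllilillillilmllil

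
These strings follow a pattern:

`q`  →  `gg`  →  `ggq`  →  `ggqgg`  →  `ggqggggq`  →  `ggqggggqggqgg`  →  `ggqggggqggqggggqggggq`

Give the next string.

ggqggggqggqggggqggggqggqggggqggqgg

From term 3 onward, concatenate the last term with the second-to-last: gg·q = ggq, ggq·gg = ggqgg, …
The next term joins ggqggggqggqggggqggggq and ggqggggqggqgg.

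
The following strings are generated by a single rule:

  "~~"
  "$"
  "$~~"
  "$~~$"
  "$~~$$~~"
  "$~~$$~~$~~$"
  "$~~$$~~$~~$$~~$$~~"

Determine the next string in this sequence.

$~~$$~~$~~$$~~$$~~$~~$$~~$~~$

This is a Fibonacci-style word recurrence s(k) = s(k−1)·s(k−2): e.g. $·~~ = $~~.
The next term joins $~~$$~~$~~$$~~$$~~ and $~~$$~~$~~$.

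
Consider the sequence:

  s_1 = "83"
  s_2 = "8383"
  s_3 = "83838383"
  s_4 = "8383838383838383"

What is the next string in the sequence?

Every step duplicates the string.
So the next term is two copies of 8383838383838383.

83838383838383838383838383838383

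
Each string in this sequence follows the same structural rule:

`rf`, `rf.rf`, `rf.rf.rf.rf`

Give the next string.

s(k+1) = s(k)·.·s(k) — each term doubles the last with '.' between the halves.
Doubling rf.rf.rf.rf with '.' between the halves:

rf.rf.rf.rf.rf.rf.rf.rf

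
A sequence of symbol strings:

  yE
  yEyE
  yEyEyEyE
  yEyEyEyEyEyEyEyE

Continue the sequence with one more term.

yEyEyEyEyEyEyEyEyEyEyEyEyEyEyEyE

Each string is two copies of the previous one concatenated.
One more doubling of yEyEyEyEyEyEyEyE gives the answer.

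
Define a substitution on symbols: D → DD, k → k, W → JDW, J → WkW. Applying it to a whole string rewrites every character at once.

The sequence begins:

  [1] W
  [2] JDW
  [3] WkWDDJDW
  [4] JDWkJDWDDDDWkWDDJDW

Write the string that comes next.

φ(JDWkJDWDDDDWkWDDJDW) expands symbol-by-symbol to WkW DD JDW k WkW DD JDW DD DD DD DD JDW k JDW DD DD WkW DD JDW; joining the 19 pieces gives the next term.

WkWDDJDWkWkWDDJDWDDDDDDDDJDWkJDWDDDDWkWDDJDW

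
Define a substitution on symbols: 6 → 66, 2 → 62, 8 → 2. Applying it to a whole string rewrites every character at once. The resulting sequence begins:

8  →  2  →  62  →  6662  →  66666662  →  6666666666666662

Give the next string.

66666666666666666666666666666662

Applying the rule to each of the 16 symbols of 6666666666666662 gives the pieces 66 66 66 66 66 66 66 66 66 66 66 66 66 66 66 62, which concatenate to the answer.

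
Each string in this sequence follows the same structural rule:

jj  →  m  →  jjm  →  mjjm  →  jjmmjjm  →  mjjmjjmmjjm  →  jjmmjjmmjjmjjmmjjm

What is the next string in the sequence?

mjjmjjmmjjmjjmmjjmmjjmjjmmjjm

Each term (from the third on) is the two preceding terms concatenated in order: term 3 = jj·m = jjm.
The next term joins mjjmjjmmjjm and jjmmjjmmjjmjjmmjjm.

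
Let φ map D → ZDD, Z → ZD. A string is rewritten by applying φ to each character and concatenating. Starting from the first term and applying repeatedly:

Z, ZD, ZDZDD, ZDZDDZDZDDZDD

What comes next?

ZDZDDZDZDDZDDZDZDDZDZDDZDDZDZDDZDD

Applying the rule to each of the 13 symbols of ZDZDDZDZDDZDD gives the pieces ZD ZDD ZD ZDD ZDD ZD ZDD ZD ZDD ZDD ZD ZDD ZDD, which concatenate to the answer.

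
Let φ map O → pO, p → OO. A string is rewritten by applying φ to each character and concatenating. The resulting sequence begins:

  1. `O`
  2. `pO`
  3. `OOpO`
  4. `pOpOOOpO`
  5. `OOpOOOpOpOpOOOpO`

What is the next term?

Applying the rule to each of the 16 symbols of OOpOOOpOpOpOOOpO gives the pieces pO pO OO pO pO pO OO pO OO pO OO pO pO pO OO pO, which concatenate to the answer.

pOpOOOpOpOpOOOpOOOpOOOpOpOpOOOpO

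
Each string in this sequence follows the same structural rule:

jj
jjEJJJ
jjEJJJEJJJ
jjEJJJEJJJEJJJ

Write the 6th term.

jjEJJJEJJJEJJJEJJJEJJJ

Each term is the previous one with EJJJ appended.
From jjEJJJEJJJEJJJ, 2 further steps: jjEJJJEJJJEJJJ → jjEJJJEJJJEJJJEJJJ → (answer).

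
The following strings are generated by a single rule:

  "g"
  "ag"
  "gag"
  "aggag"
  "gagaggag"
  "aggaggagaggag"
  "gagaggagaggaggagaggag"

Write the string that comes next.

aggaggagaggaggagaggagaggaggagaggag

This is a Fibonacci-style word recurrence s(k) = s(k−2)·s(k−1): e.g. g·ag = gag.
The next term joins aggaggagaggag and gagaggagaggaggagaggag.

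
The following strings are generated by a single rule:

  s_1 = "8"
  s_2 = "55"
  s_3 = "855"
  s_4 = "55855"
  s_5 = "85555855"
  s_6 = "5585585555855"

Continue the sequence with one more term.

855558555585585555855

This is a Fibonacci-style word recurrence s(k) = s(k−2)·s(k−1): e.g. 8·55 = 855.
The next term joins 85555855 and 5585585555855.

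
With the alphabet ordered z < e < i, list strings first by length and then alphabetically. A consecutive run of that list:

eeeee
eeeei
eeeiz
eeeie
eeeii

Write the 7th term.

eeize

Continuing the enumeration 2 steps past eeeii: eeeii → eeizz → (answer).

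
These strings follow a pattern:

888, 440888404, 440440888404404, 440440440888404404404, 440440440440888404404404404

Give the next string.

s(k+1) = 440·s(k)·404, so each term gains 440 as a prefix and 404 as a suffix.
Applying this once more to 440440440440888404404404404:

440440440440440888404404404404404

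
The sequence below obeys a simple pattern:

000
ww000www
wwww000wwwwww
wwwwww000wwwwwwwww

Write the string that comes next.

Every step adds ww to the front and www to the end of the previous string.
One more step from wwwwww000wwwwwwwww gives the answer.

wwwwwwww000wwwwwwwwwwww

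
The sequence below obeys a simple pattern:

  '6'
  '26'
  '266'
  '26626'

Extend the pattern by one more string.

This is a Fibonacci-style word recurrence s(k) = s(k−1)·s(k−2): e.g. 26·6 = 266.
The next term joins 26626 and 266.

26626266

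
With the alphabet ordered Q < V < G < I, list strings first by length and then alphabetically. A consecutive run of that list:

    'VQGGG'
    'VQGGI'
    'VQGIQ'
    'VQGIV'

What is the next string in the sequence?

VQGIG

Find the rightmost character of VQGIV below I, bump it to the next letter, and reset everything to its right to Q.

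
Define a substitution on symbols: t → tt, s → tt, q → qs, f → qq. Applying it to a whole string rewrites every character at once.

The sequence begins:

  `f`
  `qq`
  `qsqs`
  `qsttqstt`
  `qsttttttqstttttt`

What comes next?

Replace each of the 16 characters of qsttttttqstttttt in place — qs tt tt tt tt tt tt tt qs tt tt tt tt tt tt tt — and concatenate.

qsttttttttttttttqstttttttttttttt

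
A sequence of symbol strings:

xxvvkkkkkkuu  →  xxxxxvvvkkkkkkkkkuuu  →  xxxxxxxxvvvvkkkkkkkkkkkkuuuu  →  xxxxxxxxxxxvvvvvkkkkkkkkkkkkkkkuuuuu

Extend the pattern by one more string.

xxxxxxxxxxxxxxvvvvvvkkkkkkkkkkkkkkkkkkuuuuuu

Term n consists of 3n-1 x's, followed by n+1 v's, followed by 3n+3 k's, followed by n+1 u's (n = 1, 2, …).
At n = 5 the blocks have lengths 14, 6, 18, 6.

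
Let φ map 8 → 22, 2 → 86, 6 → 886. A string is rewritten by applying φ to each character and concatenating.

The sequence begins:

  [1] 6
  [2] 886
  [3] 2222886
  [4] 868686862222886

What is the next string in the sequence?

22886228862288622886868686862222886

φ(868686862222886) expands symbol-by-symbol to 22 886 22 886 22 886 22 886 86 86 86 86 22 22 886; joining the 15 pieces gives the next term.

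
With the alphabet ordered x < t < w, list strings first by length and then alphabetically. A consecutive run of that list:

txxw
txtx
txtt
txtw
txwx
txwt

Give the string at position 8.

ttxx

Continuing the enumeration 2 steps past txwt: txwt → txww → (answer).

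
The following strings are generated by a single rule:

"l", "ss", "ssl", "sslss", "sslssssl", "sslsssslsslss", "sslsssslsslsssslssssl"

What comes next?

sslsssslsslsssslsssslsslsssslsslss

From term 3 onward, concatenate the last term with the second-to-last: ss·l = ssl, ssl·ss = sslss, …
The next term joins sslsssslsslsssslssssl and sslsssslsslss.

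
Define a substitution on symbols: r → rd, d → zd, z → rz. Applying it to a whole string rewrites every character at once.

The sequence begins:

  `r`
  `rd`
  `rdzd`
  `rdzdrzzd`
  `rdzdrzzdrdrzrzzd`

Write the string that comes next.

rdzdrzzdrdrzrzzdrdzdrdrzrdrzrzzd

Replace each of the 16 characters of rdzdrzzdrdrzrzzd in place — rd zd rz zd rd rz rz zd rd zd rd rz rd rz rz zd — and concatenate.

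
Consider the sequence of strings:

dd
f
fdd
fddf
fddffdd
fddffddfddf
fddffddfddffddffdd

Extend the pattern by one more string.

fddffddfddffddffddfddffddfddf

Each term (from the third on) is the previous term followed by the one before it: term 3 = f·dd = fdd.
The next term joins fddffddfddffddffdd and fddffddfddf.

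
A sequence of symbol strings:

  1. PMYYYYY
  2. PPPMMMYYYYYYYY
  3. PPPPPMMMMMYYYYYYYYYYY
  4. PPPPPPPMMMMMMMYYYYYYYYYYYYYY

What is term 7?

PPPPPPPPPPPPPMMMMMMMMMMMMMYYYYYYYYYYYYYYYYYYYYYYY

Reading off run lengths: P runs 1, 3, 5, 7; M runs 1, 3, 5, 7; Y runs 5, 8, 11, 14 — each is linear in n (n = 1, 2, …).
Setting n = 7 gives 13, 13, 23 characters in each block.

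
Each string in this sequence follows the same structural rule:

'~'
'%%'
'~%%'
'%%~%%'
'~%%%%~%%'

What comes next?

Each term (from the third on) is the two preceding terms concatenated in order: term 3 = ~·%% = ~%%.
The next term joins %%~%% and ~%%%%~%%.

%%~%%~%%%%~%%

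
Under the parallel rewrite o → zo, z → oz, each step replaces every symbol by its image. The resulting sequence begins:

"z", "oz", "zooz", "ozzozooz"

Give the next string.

zoozozzoozzozooz

Apply φ to ozzozooz symbol by symbol: o→zo, z→oz, z→oz, o→zo, z→oz, o→zo, o→zo, z→oz; joined: zo oz oz zo oz zo zo oz.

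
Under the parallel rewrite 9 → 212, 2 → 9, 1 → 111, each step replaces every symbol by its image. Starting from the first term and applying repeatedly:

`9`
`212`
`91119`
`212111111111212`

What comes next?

Applying the rule to each of the 15 symbols of 212111111111212 gives the pieces 9 111 9 111 111 111 111 111 111 111 111 111 9 111 9, which concatenate to the answer.

9111911111111111111111111111111191119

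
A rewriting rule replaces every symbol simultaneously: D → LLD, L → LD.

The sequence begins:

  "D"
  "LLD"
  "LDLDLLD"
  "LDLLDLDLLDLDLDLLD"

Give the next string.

Applying the rule to each of the 17 symbols of LDLLDLDLLDLDLDLLD gives the pieces LD LLD LD LD LLD LD LLD LD LD LLD LD LLD LD LLD LD LD LLD, which concatenate to the answer.

LDLLDLDLDLLDLDLLDLDLDLLDLDLLDLDLLDLDLDLLD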